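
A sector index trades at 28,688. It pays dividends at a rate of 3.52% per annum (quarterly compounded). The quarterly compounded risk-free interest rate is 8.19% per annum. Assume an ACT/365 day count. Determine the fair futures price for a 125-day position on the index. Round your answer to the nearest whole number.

F = S · (1+r/4)^(4T) / (1+q/4)^(4T)
= 28688 × 1.028154 / 1.012074 = 28688 × 1.015888
F = 29,144

29,144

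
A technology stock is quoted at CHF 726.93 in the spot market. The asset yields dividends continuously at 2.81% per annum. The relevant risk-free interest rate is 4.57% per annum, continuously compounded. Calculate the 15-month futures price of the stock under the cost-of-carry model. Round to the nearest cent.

CHF 743.10

F = S·e^((r − q)T) = 726.93 · e^((0.0457 − 0.0281) × 15/12)
= 726.93 · e^0.022000 = 726.93 × 1.022244
F = CHF 743.10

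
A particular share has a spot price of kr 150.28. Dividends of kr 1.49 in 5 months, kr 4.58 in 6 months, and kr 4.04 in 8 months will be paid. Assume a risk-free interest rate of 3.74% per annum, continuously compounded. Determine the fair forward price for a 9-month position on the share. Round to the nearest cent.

PV(dividends) I = 1.49·e^(−0.0374·5/12) + 4.58·e^(−0.0374·6/12) + 4.04·e^(−0.0374·8/12)
I = 1.4670 + 4.4951 + 3.9405 = 9.9026
F = (S − I)·e^(rT) = (150.28 − 9.9026) · e^(0.0374·9/12)
= 140.3774 · e^0.028050 = 140.3774 × 1.028447 = kr 144.37

kr 144.37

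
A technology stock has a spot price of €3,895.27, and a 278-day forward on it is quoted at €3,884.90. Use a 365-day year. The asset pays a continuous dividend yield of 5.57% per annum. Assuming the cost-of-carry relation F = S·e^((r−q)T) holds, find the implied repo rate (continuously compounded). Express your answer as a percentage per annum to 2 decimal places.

From F = S·e^((r−q)T): (r − q) = ln(F/S)/T
ln(3884.90/3895.27) = ln(0.997338) = -0.002666
(r − q) = -0.002666 / (278/365) = -0.003500
r = ln(F/S)/T + q = -0.003500 + 0.0557 = 0.052200
r = 5.22%

5.22%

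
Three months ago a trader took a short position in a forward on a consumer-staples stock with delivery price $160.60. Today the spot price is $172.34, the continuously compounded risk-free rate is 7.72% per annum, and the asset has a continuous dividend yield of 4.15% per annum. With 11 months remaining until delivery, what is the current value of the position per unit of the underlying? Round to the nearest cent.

Current fair forward for the remaining 11 months: F = S·e^((r − q)·T), (r − q) = 0.0772 − 0.0415 = 0.0357
F = 172.34 · e^(0.0357 × 11/12) = 172.34 × 1.033266 = 178.0731
Value of long forward = (F − K)·e^(−rT) = (178.0731 − 160.60) · e^(−0.0772·11/12)
= 17.4731 × 0.931679 = 16.28
Short position value = −(long value) = -$16.28

-$16.28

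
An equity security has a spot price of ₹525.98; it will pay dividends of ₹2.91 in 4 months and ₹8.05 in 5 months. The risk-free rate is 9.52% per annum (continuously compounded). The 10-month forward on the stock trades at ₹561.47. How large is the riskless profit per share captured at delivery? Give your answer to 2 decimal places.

₹3.49 per share

PV(dividends) I = 2.91·e^(−0.0952·4/12) + 8.05·e^(−0.0952·5/12) = 10.5560
Fair forward F* = (S − I)·e^(rT) = (525.98 − 10.5560)·e^0.079333 = 515.4240 × 1.082565 = 557.9800
Market ₹561.47 > fair 557.9800: forward overpriced → cash-and-carry (borrow at r, buy the stock and collect the dividends, short the forward).
Profit at T = |F_mkt − F*| = |561.47 − 557.9800| = ₹3.49 per share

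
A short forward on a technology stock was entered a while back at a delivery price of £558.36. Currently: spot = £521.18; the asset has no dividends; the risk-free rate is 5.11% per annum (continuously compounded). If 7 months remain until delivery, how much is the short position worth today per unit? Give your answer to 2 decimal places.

£20.78

Current fair forward for the remaining 7 months: F = S·e^(r·T), r = 0.0511
F = 521.18 · e^(0.0511 × 7/12) = 521.18 × 1.030257 = 536.9493
Value of long forward = (F − K)·e^(−rT) = (536.9493 − 558.36) · e^(−0.0511·7/12)
= -21.4107 × 0.970632 = -20.78
Short position value = −(long value) = £20.78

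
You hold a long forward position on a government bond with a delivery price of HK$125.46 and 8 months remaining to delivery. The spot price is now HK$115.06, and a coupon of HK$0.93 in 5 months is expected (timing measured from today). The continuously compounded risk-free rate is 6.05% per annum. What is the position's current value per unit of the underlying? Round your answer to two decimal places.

PV(remaining coupons) I = 0.93·e^(−0.0605·5/12) = 0.9068
Current forward F = (S − I)·e^(rT) = (115.06 − 0.9068)·e^(0.0605·8/12) = 114.1532 × 1.041158 = 118.8515
Value (long) = (F − K)·e^(−rT) = (118.8515 − 125.46) × 0.960469 = -6.3473
Value = -HK$6.35

-HK$6.35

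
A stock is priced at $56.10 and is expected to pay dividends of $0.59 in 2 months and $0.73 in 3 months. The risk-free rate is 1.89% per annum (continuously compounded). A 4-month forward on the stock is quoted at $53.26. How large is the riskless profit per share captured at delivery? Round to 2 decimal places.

PV(dividends) I = 0.59·e^(−0.0189·2/12) + 0.73·e^(−0.0189·3/12) = 1.3147
Fair forward F* = (S − I)·e^(rT) = (56.10 − 1.3147)·e^0.006300 = 54.7853 × 1.006320 = 55.1315
Market $53.26 < fair 55.1315: forward underpriced → reverse cash-and-carry (short the stock, invest proceeds at r, pay the dividends, go long the forward).
Profit at T = |F_mkt − F*| = |53.26 − 55.1315| = $1.87 per share

$1.87 per share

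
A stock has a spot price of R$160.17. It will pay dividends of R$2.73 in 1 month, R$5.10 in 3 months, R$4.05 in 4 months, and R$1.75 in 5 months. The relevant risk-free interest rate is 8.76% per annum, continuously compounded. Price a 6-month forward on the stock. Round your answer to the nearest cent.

PV(dividends) I = 2.73·e^(−0.0876·1/12) + 5.10·e^(−0.0876·3/12) + 4.05·e^(−0.0876·4/12) + 1.75·e^(−0.0876·5/12)
I = 2.7101 + 4.9895 + 3.9334 + 1.6873 = 13.3203
F = (S − I)·e^(rT) = (160.17 − 13.3203) · e^(0.0876·6/12)
= 146.8497 · e^0.043800 = 146.8497 × 1.044773 = R$153.42

R$153.42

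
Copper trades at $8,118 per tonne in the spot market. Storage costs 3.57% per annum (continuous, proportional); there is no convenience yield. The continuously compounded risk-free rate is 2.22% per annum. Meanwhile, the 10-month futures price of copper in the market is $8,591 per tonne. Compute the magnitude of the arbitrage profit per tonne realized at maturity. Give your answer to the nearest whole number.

Fair futures: F* = S·e^(carry·T), with carry = (r + u) = 0.0222 + 0.0357 = 0.0579
F* = 8118 · e^(0.0579 × 10/12) = 8118 · e^0.048250 = 8118 × 1.049433 = $8519.2971
Market $8591 > fair $8519.2971: forward overpriced → cash-and-carry (buy spot, short the forward).
At maturity, profit = |F_mkt − F*| = |8591 − 8519.2971| = $72 per tonne

$72 per tonne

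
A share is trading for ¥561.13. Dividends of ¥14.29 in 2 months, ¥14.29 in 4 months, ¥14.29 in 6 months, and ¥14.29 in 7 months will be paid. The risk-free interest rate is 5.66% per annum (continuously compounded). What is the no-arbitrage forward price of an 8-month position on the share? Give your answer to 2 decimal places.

PV(dividends) I = 14.29·e^(−0.0566·2/12) + 14.29·e^(−0.0566·4/12) + 14.29·e^(−0.0566·6/12) + 14.29·e^(−0.0566·7/12)
I = 14.1558 + 14.0229 + 13.8913 + 13.8259 = 55.8959
F = (S − I)·e^(rT) = (561.13 − 55.8959) · e^(0.0566·8/12)
= 505.2341 · e^0.037733 = 505.2341 × 1.038454 = ¥524.66

¥524.66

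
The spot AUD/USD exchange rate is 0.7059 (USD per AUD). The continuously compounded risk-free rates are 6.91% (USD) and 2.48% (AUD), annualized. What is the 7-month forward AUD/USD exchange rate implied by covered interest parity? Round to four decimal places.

F = S·e^((r_USD − r_AUD)T) = 0.7059 · e^((0.0691 − 0.0248) × 7/12)
= 0.7059 · e^0.025842 = 0.7059 × 1.026179
F = 0.7244 USD per AUD

0.7244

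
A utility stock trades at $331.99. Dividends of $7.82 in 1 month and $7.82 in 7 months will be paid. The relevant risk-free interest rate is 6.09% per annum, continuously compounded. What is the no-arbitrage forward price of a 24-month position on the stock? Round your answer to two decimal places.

PV(dividends) I = 7.82·e^(−0.0609·1/12) + 7.82·e^(−0.0609·7/12)
I = 7.7804 + 7.5471 = 15.3275
F = (S − I)·e^(rT) = (331.99 − 15.3275) · e^(0.0609·24/12)
= 316.6625 · e^0.121800 = 316.6625 × 1.129528 = $357.68

$357.68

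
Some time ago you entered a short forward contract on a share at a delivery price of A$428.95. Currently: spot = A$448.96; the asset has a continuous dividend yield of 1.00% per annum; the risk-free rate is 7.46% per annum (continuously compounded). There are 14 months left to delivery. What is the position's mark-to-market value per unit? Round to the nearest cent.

-A$50.56

Current fair forward for the remaining 14 months: F = S·e^((r − q)·T), (r − q) = 0.0746 − 0.0100 = 0.0646
F = 448.96 · e^(0.0646 × 14/12) = 448.96 × 1.078279 = 484.1041
Value of long forward = (F − K)·e^(−rT) = (484.1041 − 428.95) · e^(−0.0746·14/12)
= 55.1541 × 0.916647 = 50.56
Short position value = −(long value) = -A$50.56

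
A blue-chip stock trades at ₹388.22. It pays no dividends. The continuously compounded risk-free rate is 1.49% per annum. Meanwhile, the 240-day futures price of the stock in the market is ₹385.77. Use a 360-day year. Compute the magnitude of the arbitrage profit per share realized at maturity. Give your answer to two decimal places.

₹6.33 per share

Fair futures: F* = S·e^(carry·T), with carry = r = 0.0149
F* = 388.22 · e^(0.0149 × 240/360) = 388.22 · e^0.009933 = 388.22 × 1.009982 = ₹392.0952
Market ₹385.77 < fair ₹392.0952: forward underpriced → reverse cash-and-carry (short spot, go long the forward).
At maturity, profit = |F_mkt − F*| = |385.77 − 392.0952| = ₹6.33 per share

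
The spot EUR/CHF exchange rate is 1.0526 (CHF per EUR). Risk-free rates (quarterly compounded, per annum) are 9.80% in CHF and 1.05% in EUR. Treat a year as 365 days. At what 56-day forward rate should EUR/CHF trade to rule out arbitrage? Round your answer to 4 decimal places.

By covered interest parity, F = S · (1+r_CHF/4)^(4T) / (1+r_EUR/4)^(4T)
= 1.0526 × 1.014965 / 1.001610 = 1.0526 × 1.013334
F = 1.0666 CHF per EUR

1.0666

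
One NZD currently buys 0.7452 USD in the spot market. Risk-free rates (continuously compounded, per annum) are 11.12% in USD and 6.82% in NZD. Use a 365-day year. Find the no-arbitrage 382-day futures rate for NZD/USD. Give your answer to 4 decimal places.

F = S·e^((r_USD − r_NZD)T) = 0.7452 · e^((0.1112 − 0.0682) × 382/365)
= 0.7452 · e^0.045003 = 0.7452 × 1.046031
F = 0.7795 USD per NZD

0.7795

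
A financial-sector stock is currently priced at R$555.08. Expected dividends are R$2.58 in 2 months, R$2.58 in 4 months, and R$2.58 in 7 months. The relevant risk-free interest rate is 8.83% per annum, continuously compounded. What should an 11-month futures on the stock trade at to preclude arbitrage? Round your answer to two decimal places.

PV(dividends) I = 2.58·e^(−0.0883·2/12) + 2.58·e^(−0.0883·4/12) + 2.58·e^(−0.0883·7/12)
I = 2.5423 + 2.5052 + 2.4505 = 7.4980
F = (S − I)·e^(rT) = (555.08 − 7.4980) · e^(0.0883·11/12)
= 547.5820 · e^0.080942 = 547.5820 × 1.084308 = R$593.75

R$593.75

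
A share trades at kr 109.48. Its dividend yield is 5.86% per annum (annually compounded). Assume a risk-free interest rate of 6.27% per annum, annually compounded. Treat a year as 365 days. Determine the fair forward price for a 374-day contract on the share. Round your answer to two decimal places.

kr 109.91

F = S · (1+r)^T / (1+q)^T
= 109.48 × 1.064295 / 1.060088 = 109.48 × 1.003969
F = kr 109.91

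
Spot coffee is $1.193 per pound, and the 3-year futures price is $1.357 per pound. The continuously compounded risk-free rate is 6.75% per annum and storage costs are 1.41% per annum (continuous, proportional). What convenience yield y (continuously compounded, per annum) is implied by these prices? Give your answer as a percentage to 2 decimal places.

F = S·e^((r+u−y)T) ⇒ (r+u−y) = ln(F/S)/T
ln(1.357/1.193) = 0.128805; /T ⇒ 0.042935
y = r + u − ln(F/S)/T = 0.0675 + 0.0141 − 0.042935 = 0.038665
y = 3.87%

3.87%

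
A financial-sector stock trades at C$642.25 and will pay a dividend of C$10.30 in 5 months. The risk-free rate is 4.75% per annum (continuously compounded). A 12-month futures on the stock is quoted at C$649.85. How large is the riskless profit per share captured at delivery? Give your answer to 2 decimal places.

C$13.05 per share

PV(dividends) I = 10.30·e^(−0.0475·5/12) = 10.0981
Fair futures F* = (S − I)·e^(rT) = (642.25 − 10.0981)·e^0.047500 = 632.1519 × 1.048646 = 662.9036
Market C$649.85 < fair 662.9036: forward underpriced → reverse cash-and-carry (short the stock, invest proceeds at r, pay the dividends, go long the forward).
Profit at T = |F_mkt − F*| = |649.85 − 662.9036| = C$13.05 per share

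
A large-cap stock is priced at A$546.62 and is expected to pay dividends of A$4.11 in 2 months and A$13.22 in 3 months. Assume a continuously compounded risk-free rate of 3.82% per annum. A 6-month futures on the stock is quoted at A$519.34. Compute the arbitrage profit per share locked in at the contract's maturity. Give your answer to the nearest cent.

PV(dividends) I = 4.11·e^(−0.0382·2/12) + 13.22·e^(−0.0382·3/12) = 17.1783
Fair futures F* = (S − I)·e^(rT) = (546.62 − 17.1783)·e^0.019100 = 529.4417 × 1.019284 = 539.6515
Market A$519.34 < fair 539.6515: forward underpriced → reverse cash-and-carry (short the stock, invest proceeds at r, pay the dividends, go long the forward).
Profit at T = |F_mkt − F*| = |519.34 − 539.6515| = A$20.31 per share

A$20.31 per share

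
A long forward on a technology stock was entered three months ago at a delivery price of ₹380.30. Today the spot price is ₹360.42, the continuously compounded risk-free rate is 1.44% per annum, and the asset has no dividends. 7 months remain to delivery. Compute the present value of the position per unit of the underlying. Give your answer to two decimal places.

-₹16.70

Current fair forward for the remaining 7 months: F = S·e^(r·T), r = 0.0144
F = 360.42 · e^(0.0144 × 7/12) = 360.42 × 1.008435 = 363.4601
Value of long forward = (F − K)·e^(−rT) = (363.4601 − 380.30) · e^(−0.0144·7/12)
= -16.8399 × 0.991635 = -16.70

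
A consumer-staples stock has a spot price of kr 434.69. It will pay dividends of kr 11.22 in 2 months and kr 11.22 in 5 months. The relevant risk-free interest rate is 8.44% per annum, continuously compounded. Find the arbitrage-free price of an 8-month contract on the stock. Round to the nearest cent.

kr 436.69

PV(dividends) I = 11.22·e^(−0.0844·2/12) + 11.22·e^(−0.0844·5/12)
I = 11.0633 + 10.8323 = 21.8956
F = (S − I)·e^(rT) = (434.69 − 21.8956) · e^(0.0844·8/12)
= 412.7944 · e^0.056267 = 412.7944 × 1.057880 = kr 436.69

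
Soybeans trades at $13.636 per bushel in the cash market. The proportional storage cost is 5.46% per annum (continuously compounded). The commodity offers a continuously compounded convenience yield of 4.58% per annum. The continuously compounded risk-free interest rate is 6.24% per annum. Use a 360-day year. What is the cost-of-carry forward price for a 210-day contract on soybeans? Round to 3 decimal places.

Net carry = r + u − y = 0.0624 + 0.0546 − 0.0458 = 0.0712
F = S·e^((r+u−y)T) = 13.636 · e^(0.0712 × 210/360) = 13.636 · e^0.041533
= 13.636 × 1.042408 = $14.214 per bushel

$14.214 per bushel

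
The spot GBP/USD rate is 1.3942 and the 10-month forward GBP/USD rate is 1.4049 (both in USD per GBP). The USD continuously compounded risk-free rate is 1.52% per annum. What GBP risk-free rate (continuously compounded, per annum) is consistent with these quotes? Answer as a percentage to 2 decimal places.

F = S·e^((r_USD − r_GBP)T) ⇒ r_GBP = r_USD − ln(F/S)/T
ln(1.4049/1.3942) = 0.007645; /(10/12) = 0.009174
r_GBP = 0.0152 − 0.009174 = 0.006026
r_GBP = 0.60%

0.60%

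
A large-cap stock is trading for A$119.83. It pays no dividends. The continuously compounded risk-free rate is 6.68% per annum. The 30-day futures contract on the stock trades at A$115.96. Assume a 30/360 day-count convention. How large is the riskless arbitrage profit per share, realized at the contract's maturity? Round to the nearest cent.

A$4.54 per share

Fair futures: F* = S·e^(carry·T), with carry = r = 0.0668
F* = 119.83 · e^(0.0668 × 30/360) = 119.83 · e^0.005567 = 119.83 × 1.005583 = A$120.4990
Market A$115.96 < fair A$120.4990: forward underpriced → reverse cash-and-carry (short spot, go long the forward).
At maturity, profit = |F_mkt − F*| = |115.96 − 120.4990| = A$4.54 per share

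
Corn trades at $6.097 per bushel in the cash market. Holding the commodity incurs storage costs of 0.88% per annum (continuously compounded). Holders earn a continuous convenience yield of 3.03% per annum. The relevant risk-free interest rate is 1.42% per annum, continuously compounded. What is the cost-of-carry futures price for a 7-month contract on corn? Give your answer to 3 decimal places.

$6.071 per bushel

Net carry = r + u − y = 0.0142 + 0.0088 − 0.0303 = -0.0073
F = S·e^((r+u−y)T) = 6.097 · e^(-0.0073 × 7/12) = 6.097 · e^-0.004258
= 6.097 × 0.995751 = $6.071 per bushel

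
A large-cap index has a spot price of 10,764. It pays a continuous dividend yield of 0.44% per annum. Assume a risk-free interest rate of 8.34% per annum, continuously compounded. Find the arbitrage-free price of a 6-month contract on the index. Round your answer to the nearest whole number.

11,198

F = S·e^((r − q)T) = 10764 · e^((0.0834 − 0.0044) × 6/12)
= 10764 · e^0.039500 = 10764 × 1.040290
F = 11,198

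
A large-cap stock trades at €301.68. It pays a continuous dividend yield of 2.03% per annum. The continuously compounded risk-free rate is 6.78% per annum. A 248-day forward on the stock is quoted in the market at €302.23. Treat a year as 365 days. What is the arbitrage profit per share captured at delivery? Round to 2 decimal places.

€9.35 per share

Fair forward: F* = S·e^(carry·T), with carry = (r − q) = 0.0678 − 0.0203 = 0.0475
F* = 301.68 · e^(0.0475 × 248/365) = 301.68 · e^0.032274 = 301.68 × 1.032800 = €311.5751
Market €302.23 < fair €311.5751: forward underpriced → reverse cash-and-carry (short spot, go long the forward).
At maturity, profit = |F_mkt − F*| = |302.23 − 311.5751| = €9.35 per share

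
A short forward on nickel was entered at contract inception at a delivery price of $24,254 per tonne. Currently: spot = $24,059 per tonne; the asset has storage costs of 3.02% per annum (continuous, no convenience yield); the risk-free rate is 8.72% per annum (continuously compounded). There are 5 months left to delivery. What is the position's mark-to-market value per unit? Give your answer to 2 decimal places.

Current fair forward for the remaining 5 months: F = S·e^((r + u)·T), (r + u) = 0.0872 + 0.0302 = 0.1174
F = 24059 · e^(0.1174 × 5/12) = 24059 × 1.05013284 = 25265.1460
Value of long forward = (F − K)·e^(−rT) = (25265.1460 − 24254) · e^(−0.0872·5/12)
= 1011.1460 × 0.96431880 = 975.07
Short position value = −(long value) = -$975.07

-$975.07 per tonne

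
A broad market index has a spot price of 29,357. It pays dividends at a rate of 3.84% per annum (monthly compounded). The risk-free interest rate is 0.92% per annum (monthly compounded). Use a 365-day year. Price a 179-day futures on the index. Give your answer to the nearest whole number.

28,940

F = S · (1+r/12)^(12T) / (1+q/12)^(12T)
= 29357 × 1.004520 / 1.018980 = 29357 × 0.985809
F = 28,940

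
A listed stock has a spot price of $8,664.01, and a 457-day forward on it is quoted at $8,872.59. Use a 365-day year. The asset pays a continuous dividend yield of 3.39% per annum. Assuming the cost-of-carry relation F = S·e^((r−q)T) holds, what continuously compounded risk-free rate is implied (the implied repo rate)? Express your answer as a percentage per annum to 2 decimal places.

5.29%

From F = S·e^((r−q)T): (r − q) = ln(F/S)/T
ln(8872.59/8664.01) = ln(1.024074) = 0.023789
(r − q) = 0.023789 / (457/365) = 0.019000
r = ln(F/S)/T + q = 0.019000 + 0.0339 = 0.052900
r = 5.29%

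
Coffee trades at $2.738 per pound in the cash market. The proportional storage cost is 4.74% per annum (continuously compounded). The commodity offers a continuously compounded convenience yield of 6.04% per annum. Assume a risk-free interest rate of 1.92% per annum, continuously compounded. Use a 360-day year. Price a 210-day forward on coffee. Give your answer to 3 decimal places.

$2.748 per pound

Net carry = r + u − y = 0.0192 + 0.0474 − 0.0604 = 0.0062
F = S·e^((r+u−y)T) = 2.738 · e^(0.0062 × 210/360) = 2.738 · e^0.003617
= 2.738 × 1.003624 = $2.748 per pound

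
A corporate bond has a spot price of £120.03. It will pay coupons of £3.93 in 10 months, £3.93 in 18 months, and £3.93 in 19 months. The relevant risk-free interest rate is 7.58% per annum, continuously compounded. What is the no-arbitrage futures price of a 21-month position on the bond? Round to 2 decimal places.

£124.86

PV(coupons) I = 3.93·e^(−0.0758·10/12) + 3.93·e^(−0.0758·18/12) + 3.93·e^(−0.0758·19/12)
I = 3.6894 + 3.5076 + 3.4855 = 10.6825
F = (S − I)·e^(rT) = (120.03 − 10.6825) · e^(0.0758·21/12)
= 109.3475 · e^0.132650 = 109.3475 × 1.141850 = £124.86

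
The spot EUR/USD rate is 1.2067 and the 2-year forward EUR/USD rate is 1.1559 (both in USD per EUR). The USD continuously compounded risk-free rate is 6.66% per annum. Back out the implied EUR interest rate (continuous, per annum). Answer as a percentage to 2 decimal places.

F = S·e^((r_USD − r_EUR)T) ⇒ r_EUR = r_USD − ln(F/S)/T
ln(1.1559/1.2067) = -0.043010; /(2) = -0.021505
r_EUR = 0.0666 + 0.021505 = 0.088105
r_EUR = 8.81%

8.81%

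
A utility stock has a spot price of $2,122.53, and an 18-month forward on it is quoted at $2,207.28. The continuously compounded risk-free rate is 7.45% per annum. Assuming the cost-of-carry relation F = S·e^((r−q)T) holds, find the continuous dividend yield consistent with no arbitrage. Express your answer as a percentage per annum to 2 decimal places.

From F = S·e^((r−q)T): (r − q) = ln(F/S)/T
ln(2207.28/2122.53) = ln(1.039929) = 0.039152
(r − q) = 0.039152 / (18/12) = 0.026101
q = r − ln(F/S)/T = 0.0745 − 0.026101 = 0.048399
q = 4.84%

4.84%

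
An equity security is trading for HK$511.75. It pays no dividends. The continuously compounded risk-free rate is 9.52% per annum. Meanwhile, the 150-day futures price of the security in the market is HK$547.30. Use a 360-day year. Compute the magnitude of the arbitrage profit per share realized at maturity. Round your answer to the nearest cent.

HK$14.84 per share

Fair futures: F* = S·e^(carry·T), with carry = r = 0.0952
F* = 511.75 · e^(0.0952 × 150/360) = 511.75 · e^0.039667 = 511.75 × 1.040464 = HK$532.4575
Market HK$547.30 > fair HK$532.4575: forward overpriced → cash-and-carry (buy spot, short the forward).
At maturity, profit = |F_mkt − F*| = |547.30 − 532.4575| = HK$14.84 per share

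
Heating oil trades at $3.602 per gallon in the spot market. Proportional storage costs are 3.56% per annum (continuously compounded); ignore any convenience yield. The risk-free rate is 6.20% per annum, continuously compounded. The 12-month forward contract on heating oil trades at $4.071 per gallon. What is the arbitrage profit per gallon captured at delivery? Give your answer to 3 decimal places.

Fair forward: F* = S·e^(carry·T), with carry = (r + u) = 0.0620 + 0.0356 = 0.0976
F* = 3.602 · e^(0.0976 × 12/12) = 3.602 · e^0.097600 = 3.602 × 1.102522 = $3.9713
Market $4.071 > fair $3.9713: forward overpriced → cash-and-carry (buy spot, short the forward).
At maturity, profit = |F_mkt − F*| = |4.071 − 3.9713| = $0.100 per gallon

$0.100 per gallon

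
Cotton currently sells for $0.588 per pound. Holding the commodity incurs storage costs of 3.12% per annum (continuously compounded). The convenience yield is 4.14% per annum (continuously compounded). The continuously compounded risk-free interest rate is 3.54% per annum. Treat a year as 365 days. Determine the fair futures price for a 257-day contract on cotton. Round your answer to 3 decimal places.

$0.599 per pound

Net carry = r + u − y = 0.0354 + 0.0312 − 0.0414 = 0.0252
F = S·e^((r+u−y)T) = 0.588 · e^(0.0252 × 257/365) = 0.588 · e^0.017744
= 0.588 × 1.017902 = $0.599 per pound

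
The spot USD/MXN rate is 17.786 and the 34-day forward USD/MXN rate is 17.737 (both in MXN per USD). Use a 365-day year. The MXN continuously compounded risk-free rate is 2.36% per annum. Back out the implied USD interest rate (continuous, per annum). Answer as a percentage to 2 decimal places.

5.32%

F = S·e^((r_MXN − r_USD)T) ⇒ r_USD = r_MXN − ln(F/S)/T
ln(17.737/17.786) = -0.002759; /(34/365) = -0.029619
r_USD = 0.0236 + 0.029619 = 0.053219
r_USD = 5.32%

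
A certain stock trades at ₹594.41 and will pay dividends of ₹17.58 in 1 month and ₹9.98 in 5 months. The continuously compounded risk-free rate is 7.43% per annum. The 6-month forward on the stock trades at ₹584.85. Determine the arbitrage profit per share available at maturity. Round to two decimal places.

PV(dividends) I = 17.58·e^(−0.0743·1/12) + 9.98·e^(−0.0743·5/12) = 27.1473
Fair forward F* = (S − I)·e^(rT) = (594.41 − 27.1473)·e^0.037150 = 567.2627 × 1.037849 = 588.7330
Market ₹584.85 < fair 588.7330: forward underpriced → reverse cash-and-carry (short the stock, invest proceeds at r, pay the dividends, go long the forward).
Profit at T = |F_mkt − F*| = |584.85 − 588.7330| = ₹3.88 per share

₹3.88 per share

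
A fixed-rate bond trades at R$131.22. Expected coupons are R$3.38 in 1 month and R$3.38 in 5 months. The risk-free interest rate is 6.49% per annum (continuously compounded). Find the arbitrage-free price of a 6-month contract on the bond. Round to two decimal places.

PV(coupons) I = 3.38·e^(−0.0649·1/12) + 3.38·e^(−0.0649·5/12)
I = 3.3618 + 3.2898 = 6.6516
F = (S − I)·e^(rT) = (131.22 − 6.6516) · e^(0.0649·6/12)
= 124.5684 · e^0.032450 = 124.5684 × 1.032982 = R$128.68

R$128.68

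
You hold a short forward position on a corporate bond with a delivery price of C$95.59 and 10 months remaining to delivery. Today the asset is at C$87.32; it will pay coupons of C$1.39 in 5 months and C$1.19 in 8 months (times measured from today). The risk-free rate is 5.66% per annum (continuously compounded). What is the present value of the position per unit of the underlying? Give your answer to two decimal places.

PV(remaining coupons) I = 1.39·e^(−0.0566·5/12) + 1.19·e^(−0.0566·8/12) = 2.5035
Current forward F = (S − I)·e^(rT) = (87.32 − 2.5035)·e^(0.0566·10/12) = 84.8165 × 1.048297 = 88.9129
Value (long) = (F − K)·e^(−rT) = (88.9129 − 95.59) × 0.953928 = -6.3695
Short position value = −(long value) = C$6.37

C$6.37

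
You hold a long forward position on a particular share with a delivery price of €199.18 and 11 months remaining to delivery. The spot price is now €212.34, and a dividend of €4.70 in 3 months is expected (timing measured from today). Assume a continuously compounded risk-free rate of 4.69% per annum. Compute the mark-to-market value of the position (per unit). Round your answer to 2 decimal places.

PV(remaining dividends) I = 4.70·e^(−0.0469·3/12) = 4.6452
Current forward F = (S − I)·e^(rT) = (212.34 − 4.6452)·e^(0.0469·11/12) = 207.6948 × 1.043929 = 216.8186
Value (long) = (F − K)·e^(−rT) = (216.8186 − 199.18) × 0.957919 = 16.8964
Value = €16.90

€16.90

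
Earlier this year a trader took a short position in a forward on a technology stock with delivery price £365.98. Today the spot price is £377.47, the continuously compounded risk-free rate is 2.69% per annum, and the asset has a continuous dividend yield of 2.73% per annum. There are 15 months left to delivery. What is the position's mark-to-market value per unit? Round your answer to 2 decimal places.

-£10.93

Current fair forward for the remaining 15 months: F = S·e^((r − q)·T), (r − q) = 0.0269 − 0.0273 = -0.0004
F = 377.47 · e^(-0.0004 × 15/12) = 377.47 × 0.999500 = 377.2813
Value of long forward = (F − K)·e^(−rT) = (377.2813 − 365.98) · e^(−0.0269·15/12)
= 11.3013 × 0.966934 = 10.93
Short position value = −(long value) = -£10.93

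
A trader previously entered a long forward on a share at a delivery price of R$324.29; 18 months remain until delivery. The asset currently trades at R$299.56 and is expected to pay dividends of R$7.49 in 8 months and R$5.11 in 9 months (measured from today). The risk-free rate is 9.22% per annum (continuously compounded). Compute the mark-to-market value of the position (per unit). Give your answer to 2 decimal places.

R$5.34

PV(remaining dividends) I = 7.49·e^(−0.0922·8/12) + 5.11·e^(−0.0922·9/12) = 11.8121
Current forward F = (S − I)·e^(rT) = (299.56 − 11.8121)·e^(0.0922·18/12) = 287.7479 × 1.148320 = 330.4267
Value (long) = (F − K)·e^(−rT) = (330.4267 − 324.29) × 0.870837 = 5.3441
Value = R$5.34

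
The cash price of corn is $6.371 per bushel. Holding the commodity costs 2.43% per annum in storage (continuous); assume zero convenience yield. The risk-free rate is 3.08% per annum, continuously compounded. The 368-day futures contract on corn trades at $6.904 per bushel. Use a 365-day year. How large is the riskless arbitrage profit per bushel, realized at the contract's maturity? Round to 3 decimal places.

Fair futures: F* = S·e^(carry·T), with carry = (r + u) = 0.0308 + 0.0243 = 0.0551
F* = 6.371 · e^(0.0551 × 368/365) = 6.371 · e^0.055553 = 6.371 × 1.057125 = $6.7349
Market $6.904 > fair $6.7349: forward overpriced → cash-and-carry (buy spot, short the forward).
At maturity, profit = |F_mkt − F*| = |6.904 − 6.7349| = $0.169 per bushel

$0.169 per bushel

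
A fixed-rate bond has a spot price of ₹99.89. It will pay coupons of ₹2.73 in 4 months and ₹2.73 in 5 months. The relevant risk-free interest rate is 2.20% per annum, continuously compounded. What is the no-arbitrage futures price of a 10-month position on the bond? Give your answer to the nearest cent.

₹96.22

PV(coupons) I = 2.73·e^(−0.0220·4/12) + 2.73·e^(−0.0220·5/12)
I = 2.7101 + 2.7051 = 5.4152
F = (S − I)·e^(rT) = (99.89 − 5.4152) · e^(0.0220·10/12)
= 94.4748 · e^0.018333 = 94.4748 × 1.018502 = ₹96.22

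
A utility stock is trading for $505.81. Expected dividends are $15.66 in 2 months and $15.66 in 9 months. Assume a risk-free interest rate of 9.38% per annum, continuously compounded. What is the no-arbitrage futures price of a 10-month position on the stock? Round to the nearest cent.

$514.48

PV(dividends) I = 15.66·e^(−0.0938·2/12) + 15.66·e^(−0.0938·9/12)
I = 15.4171 + 14.5962 = 30.0133
F = (S − I)·e^(rT) = (505.81 − 30.0133) · e^(0.0938·10/12)
= 475.7967 · e^0.078167 = 475.7967 × 1.081303 = $514.48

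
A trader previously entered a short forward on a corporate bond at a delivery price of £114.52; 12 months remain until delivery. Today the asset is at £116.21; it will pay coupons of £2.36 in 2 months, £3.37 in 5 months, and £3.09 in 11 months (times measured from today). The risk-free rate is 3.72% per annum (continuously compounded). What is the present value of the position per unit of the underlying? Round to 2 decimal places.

£2.78

PV(remaining coupons) I = 2.36·e^(−0.0372·2/12) + 3.37·e^(−0.0372·5/12) + 3.09·e^(−0.0372·11/12) = 8.6500
Current forward F = (S − I)·e^(rT) = (116.21 − 8.6500)·e^(0.0372·12/12) = 107.5600 × 1.037901 = 111.6366
Value (long) = (F − K)·e^(−rT) = (111.6366 − 114.52) × 0.963483 = -2.7781
Short position value = −(long value) = £2.78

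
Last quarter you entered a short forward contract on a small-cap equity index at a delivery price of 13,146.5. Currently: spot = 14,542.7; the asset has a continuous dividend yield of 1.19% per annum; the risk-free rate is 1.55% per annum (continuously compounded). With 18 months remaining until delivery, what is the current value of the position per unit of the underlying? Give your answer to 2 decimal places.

-1441.05

Current fair forward for the remaining 18 months: F = S·e^((r − q)·T), (r − q) = 0.0155 − 0.0119 = 0.0036
F = 14542.7 · e^(0.0036 × 18/12) = 14542.7 × 1.00541461 = 14621.4430
Value of long forward = (F − K)·e^(−rT) = (14621.4430 − 13146.5) · e^(−0.0155·18/12)
= 1474.9430 × 0.97701820 = 1441.05
Short position value = −(long value) = -1441.05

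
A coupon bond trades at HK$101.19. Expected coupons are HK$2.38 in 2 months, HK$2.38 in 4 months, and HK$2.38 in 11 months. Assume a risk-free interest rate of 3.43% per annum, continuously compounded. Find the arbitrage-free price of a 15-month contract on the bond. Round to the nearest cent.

HK$98.29

PV(coupons) I = 2.38·e^(−0.0343·2/12) + 2.38·e^(−0.0343·4/12) + 2.38·e^(−0.0343·11/12)
I = 2.3664 + 2.3529 + 2.3063 = 7.0256
F = (S − I)·e^(rT) = (101.19 − 7.0256) · e^(0.0343·15/12)
= 94.1644 · e^0.042875 = 94.1644 × 1.043807 = HK$98.29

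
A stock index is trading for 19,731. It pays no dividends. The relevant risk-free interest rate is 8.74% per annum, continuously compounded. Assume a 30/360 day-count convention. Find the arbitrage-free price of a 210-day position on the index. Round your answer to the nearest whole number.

20,763

F = S·e^(rT) = 19731 · e^(0.0874 × 210/360)
= 19731 · e^0.050983 = 19731 × 1.052305
F = 20,763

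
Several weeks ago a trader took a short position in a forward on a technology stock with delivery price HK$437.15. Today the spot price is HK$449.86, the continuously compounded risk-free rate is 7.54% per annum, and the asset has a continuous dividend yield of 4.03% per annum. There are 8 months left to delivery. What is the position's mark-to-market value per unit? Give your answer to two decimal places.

Current fair forward for the remaining 8 months: F = S·e^((r − q)·T), (r − q) = 0.0754 − 0.0403 = 0.0351
F = 449.86 · e^(0.0351 × 8/12) = 449.86 × 1.023676 = 460.5109
Value of long forward = (F − K)·e^(−rT) = (460.5109 − 437.15) · e^(−0.0754·8/12)
= 23.3609 × 0.950976 = 22.22
Short position value = −(long value) = -HK$22.22

-HK$22.22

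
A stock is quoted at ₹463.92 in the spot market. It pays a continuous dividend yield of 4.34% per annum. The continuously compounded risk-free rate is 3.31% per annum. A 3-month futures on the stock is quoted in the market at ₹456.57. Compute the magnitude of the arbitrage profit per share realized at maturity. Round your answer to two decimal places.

Fair futures: F* = S·e^(carry·T), with carry = (r − q) = 0.0331 − 0.0434 = -0.0103
F* = 463.92 · e^(-0.0103 × 3/12) = 463.92 · e^-0.002575 = 463.92 × 0.997428 = ₹462.7268
Market ₹456.57 < fair ₹462.7268: forward underpriced → reverse cash-and-carry (short spot, go long the forward).
At maturity, profit = |F_mkt − F*| = |456.57 − 462.7268| = ₹6.16 per share

₹6.16 per share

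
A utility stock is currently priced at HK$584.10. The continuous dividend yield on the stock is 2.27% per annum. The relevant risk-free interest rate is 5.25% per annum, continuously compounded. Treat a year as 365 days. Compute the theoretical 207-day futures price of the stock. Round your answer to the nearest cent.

HK$594.06

F = S·e^((r − q)T) = 584.10 · e^((0.0525 − 0.0227) × 207/365)
= 584.10 · e^0.016900 = 584.10 × 1.017044
F = HK$594.06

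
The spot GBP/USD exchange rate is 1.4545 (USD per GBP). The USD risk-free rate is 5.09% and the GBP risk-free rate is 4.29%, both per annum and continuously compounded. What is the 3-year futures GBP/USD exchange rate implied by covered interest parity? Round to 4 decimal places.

1.4898

F = S·e^((r_USD − r_GBP)T) = 1.4545 · e^((0.0509 − 0.0429) × 3)
= 1.4545 · e^0.024000 = 1.4545 × 1.024290
F = 1.4898 USD per GBP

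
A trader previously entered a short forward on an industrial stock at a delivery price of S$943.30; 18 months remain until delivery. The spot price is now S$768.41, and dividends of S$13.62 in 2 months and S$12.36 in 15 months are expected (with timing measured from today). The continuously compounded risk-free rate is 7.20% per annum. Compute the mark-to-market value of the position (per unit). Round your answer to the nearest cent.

PV(remaining dividends) I = 13.62·e^(−0.0720·2/12) + 12.36·e^(−0.0720·15/12) = 24.7537
Current forward F = (S − I)·e^(rT) = (768.41 − 24.7537)·e^(0.0720·18/12) = 743.6563 × 1.114048 = 828.4688
Value (long) = (F − K)·e^(−rT) = (828.4688 − 943.30) × 0.897628 = -103.0757
Short position value = −(long value) = S$103.08

S$103.08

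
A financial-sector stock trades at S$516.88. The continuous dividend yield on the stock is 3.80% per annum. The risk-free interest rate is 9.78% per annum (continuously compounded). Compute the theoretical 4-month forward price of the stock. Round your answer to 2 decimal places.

F = S·e^((r − q)T) = 516.88 · e^((0.0978 − 0.0380) × 4/12)
= 516.88 · e^0.019933 = 516.88 × 1.020133
F = S$527.29

S$527.29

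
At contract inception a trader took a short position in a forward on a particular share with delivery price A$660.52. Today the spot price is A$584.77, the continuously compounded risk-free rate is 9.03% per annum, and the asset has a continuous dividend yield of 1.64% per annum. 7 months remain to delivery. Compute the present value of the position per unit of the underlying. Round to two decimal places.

A$47.43

Current fair forward for the remaining 7 months: F = S·e^((r − q)·T), (r − q) = 0.0903 − 0.0164 = 0.0739
F = 584.77 · e^(0.0739 × 7/12) = 584.77 × 1.044051 = 610.5297
Value of long forward = (F − K)·e^(−rT) = (610.5297 − 660.52) · e^(−0.0903·7/12)
= -49.9903 × 0.948688 = -47.43
Short position value = −(long value) = A$47.43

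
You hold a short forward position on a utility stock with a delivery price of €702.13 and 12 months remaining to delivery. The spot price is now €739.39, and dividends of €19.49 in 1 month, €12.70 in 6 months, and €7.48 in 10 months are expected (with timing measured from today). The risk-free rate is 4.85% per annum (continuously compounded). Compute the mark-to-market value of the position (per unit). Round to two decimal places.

PV(remaining dividends) I = 19.49·e^(−0.0485·1/12) + 12.70·e^(−0.0485·6/12) + 7.48·e^(−0.0485·10/12) = 38.9908
Current forward F = (S − I)·e^(rT) = (739.39 − 38.9908)·e^(0.0485·12/12) = 700.3992 × 1.049695 = 735.2055
Value (long) = (F − K)·e^(−rT) = (735.2055 − 702.13) × 0.952657 = 31.5096
Short position value = −(long value) = -€31.51

-€31.51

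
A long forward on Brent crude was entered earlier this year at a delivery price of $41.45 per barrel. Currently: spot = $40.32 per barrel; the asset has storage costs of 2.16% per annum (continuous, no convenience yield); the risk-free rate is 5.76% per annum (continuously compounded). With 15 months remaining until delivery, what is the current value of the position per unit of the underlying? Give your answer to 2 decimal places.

$2.85 per barrel

Current fair forward for the remaining 15 months: F = S·e^((r + u)·T), (r + u) = 0.0576 + 0.0216 = 0.0792
F = 40.32 · e^(0.0792 × 15/12) = 40.32 × 1.104066 = 44.5159
Value of long forward = (F − K)·e^(−rT) = (44.5159 − 41.45) · e^(−0.0576·15/12)
= 3.0659 × 0.930531 = 2.85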